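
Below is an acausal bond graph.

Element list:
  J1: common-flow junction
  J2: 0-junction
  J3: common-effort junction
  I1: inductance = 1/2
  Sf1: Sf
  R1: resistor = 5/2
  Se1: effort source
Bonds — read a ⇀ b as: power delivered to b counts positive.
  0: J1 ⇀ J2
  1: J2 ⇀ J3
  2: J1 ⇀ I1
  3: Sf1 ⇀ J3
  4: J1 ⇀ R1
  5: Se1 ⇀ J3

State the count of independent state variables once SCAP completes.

β3 stroke→Sf1  (source Sf1 imposes f)
β5 stroke→J3  (source Se1 imposes e)
β1 stroke→J2  (common-e at J3 fixed by 5)
β0 stroke→J1  (0-jn J2 has e-setter on 1)
β2 stroke→I1  (I1 integral (f out))
β4 stroke→J1  (J1: bond 2 brought flow, rest push out)

1  (I1 all integral)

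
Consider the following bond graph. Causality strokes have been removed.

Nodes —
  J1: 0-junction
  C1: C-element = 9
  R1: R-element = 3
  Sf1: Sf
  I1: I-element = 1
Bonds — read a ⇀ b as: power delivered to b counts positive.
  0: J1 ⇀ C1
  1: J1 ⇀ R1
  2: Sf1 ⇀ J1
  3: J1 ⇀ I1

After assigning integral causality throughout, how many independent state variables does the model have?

2  (C1, I1 all integral)

β2 |Sf1  (Sf1 (Sf) sets flow on bond)
β0 |J1  (prefer integral on C1)
β1 |R1  (J1 effort already set via bond 0)
β3 |I1  (common-e at J1 fixed by 0)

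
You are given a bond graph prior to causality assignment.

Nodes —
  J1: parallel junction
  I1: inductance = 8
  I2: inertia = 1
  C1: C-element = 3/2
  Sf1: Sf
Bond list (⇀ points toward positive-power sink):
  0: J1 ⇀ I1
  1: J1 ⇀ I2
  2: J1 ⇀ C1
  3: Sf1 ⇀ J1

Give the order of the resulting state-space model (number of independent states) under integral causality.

bond 3 stroke at Sf1  (Sf1 fixes flow; stroke at Sf1)
bond 0 stroke at I1  (prefer integral on I1)
bond 1 stroke at I2  (prefer integral on I2)
bond 2 stroke at J1  (closing 0-jn rule on J1)

3  (C1, I1, I2 all integral)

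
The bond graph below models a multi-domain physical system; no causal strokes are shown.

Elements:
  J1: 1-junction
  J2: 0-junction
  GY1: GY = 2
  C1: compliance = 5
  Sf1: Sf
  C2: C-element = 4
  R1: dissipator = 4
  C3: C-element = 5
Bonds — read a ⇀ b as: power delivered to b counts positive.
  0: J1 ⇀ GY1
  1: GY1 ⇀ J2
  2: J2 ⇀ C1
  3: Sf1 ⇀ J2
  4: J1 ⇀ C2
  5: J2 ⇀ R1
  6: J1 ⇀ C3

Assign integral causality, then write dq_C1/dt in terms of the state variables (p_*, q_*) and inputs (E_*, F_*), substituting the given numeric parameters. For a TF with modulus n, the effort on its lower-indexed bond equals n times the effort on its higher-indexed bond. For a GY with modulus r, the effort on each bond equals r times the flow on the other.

dq_C1/dt = F_Sf1 - q_C1/20 - q_C2/8 - q_C3/10

bond 3 →Sf1  (Sf1 (Sf) sets flow on bond)
bond 2 →J2  (prefer integral on C1)
bond 1 →GY1  (common-e at J2 fixed by 2)
bond 5 →R1  (J2 effort already set via bond 2)
bond 0 →GY1  (through GY1, causality inverts; strokes same side of GY1)
bond 4 →J1  (J1 flow already set via bond 0)
bond 6 →J1  (J1 flow already set via bond 0)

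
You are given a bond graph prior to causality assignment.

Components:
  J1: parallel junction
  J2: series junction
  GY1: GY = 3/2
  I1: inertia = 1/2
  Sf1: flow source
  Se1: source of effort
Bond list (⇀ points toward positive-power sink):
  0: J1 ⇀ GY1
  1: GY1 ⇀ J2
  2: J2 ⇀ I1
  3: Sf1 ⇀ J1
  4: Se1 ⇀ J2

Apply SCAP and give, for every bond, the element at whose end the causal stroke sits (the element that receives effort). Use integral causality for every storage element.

bond 3 stroke→Sf1  (Sf1 fixes flow; stroke at Sf1)
bond 4 stroke→J2  (Se1 fixes effort; stroke away)
bond 0 stroke→J1  (only one effort-in slot at J1)
bond 1 stroke→J2  (GY GY1: same side as bond 0)
bond 2 stroke→I1  (J2 needs exactly one f-in)

#0 |J1
#1 |J2
#2 |I1
#3 |Sf1
#4 |J2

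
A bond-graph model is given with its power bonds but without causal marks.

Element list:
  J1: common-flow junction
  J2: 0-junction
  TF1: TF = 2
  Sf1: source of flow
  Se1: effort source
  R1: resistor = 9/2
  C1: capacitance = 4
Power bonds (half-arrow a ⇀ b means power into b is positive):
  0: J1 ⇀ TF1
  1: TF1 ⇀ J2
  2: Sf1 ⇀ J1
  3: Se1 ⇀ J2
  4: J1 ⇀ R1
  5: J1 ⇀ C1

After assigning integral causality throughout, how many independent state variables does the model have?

β2 →Sf1  (Sf1 (Sf) sets flow on bond)
β3 →J2  (Se1 (Se) sets effort on bond)
β0 →J1  (common-f at J1 fixed by 2)
β4 →J1  (common-f at J1 fixed by 2)
β5 →J1  (1-jn J1 has f-setter on 2)
β1 →TF1  (J2: bond 3 brought effort, rest push out)

1  (C1 all integral)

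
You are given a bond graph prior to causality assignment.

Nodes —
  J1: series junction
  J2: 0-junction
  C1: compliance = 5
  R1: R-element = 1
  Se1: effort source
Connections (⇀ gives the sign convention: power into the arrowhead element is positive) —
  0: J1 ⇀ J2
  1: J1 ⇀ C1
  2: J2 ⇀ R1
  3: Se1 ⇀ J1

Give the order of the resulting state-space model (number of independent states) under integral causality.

1  (C1 all integral)

bond 3 stroke at J1  (Se1 (Se) sets effort on bond)
bond 1 stroke at J1  (C1 outputs effort q/C1)
bond 0 stroke at J2  (closing 1-jn rule on J1)
bond 2 stroke at R1  (0-jn J2 has e-setter on 0)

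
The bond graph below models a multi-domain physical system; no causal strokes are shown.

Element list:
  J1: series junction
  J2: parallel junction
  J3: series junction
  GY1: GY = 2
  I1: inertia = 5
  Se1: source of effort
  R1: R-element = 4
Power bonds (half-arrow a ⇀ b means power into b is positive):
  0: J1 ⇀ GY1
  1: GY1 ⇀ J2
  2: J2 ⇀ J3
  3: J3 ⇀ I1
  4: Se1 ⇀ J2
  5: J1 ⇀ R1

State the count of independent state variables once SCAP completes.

1  (I1 all integral)

bond 4 stroke→J2  (Se1 fixes effort; stroke away)
bond 1 stroke→GY1  (0-jn J2 has e-setter on 4)
bond 2 stroke→J3  (0-jn J2 has e-setter on 4)
bond 3 stroke→I1  (closing 1-jn rule on J3)
bond 0 stroke→GY1  (through GY1, causality inverts; strokes same side of GY1)
bond 5 stroke→J1  (J1: bond 0 brought flow, rest push out)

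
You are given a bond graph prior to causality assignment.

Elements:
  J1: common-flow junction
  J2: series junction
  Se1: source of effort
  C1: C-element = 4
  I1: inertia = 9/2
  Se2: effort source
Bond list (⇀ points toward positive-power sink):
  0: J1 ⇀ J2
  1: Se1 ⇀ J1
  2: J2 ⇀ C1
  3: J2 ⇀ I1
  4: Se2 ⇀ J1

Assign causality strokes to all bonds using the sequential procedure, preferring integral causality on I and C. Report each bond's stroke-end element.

bond 0 stroke→J2
bond 1 stroke→J1
bond 2 stroke→J2
bond 3 stroke→I1
bond 4 stroke→J1

b1 →J1  (source Se1 imposes e)
b4 →J1  (Se2: effort source, stroke at far end)
b0 →J2  (J1 needs exactly one f-in)
b2 →J2  (prefer integral on C1)
b3 →I1  (J2: last free bond brings flow in)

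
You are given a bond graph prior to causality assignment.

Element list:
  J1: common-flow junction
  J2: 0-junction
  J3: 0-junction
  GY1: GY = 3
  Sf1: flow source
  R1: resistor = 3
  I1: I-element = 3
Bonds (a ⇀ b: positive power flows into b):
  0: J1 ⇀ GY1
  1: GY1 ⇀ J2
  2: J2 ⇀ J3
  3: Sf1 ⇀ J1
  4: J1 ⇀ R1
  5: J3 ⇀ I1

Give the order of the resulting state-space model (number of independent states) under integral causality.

1  (I1 all integral)

bond 3 stroke at Sf1  (Sf1 (Sf) sets flow on bond)
bond 0 stroke at J1  (common-f at J1 fixed by 3)
bond 4 stroke at J1  (1-jn J1 has f-setter on 3)
bond 1 stroke at J2  (GY1 both-in/both-out from 0)
bond 2 stroke at J3  (0-jn J2 has e-setter on 1)
bond 5 stroke at I1  (J3 effort already set via bond 2)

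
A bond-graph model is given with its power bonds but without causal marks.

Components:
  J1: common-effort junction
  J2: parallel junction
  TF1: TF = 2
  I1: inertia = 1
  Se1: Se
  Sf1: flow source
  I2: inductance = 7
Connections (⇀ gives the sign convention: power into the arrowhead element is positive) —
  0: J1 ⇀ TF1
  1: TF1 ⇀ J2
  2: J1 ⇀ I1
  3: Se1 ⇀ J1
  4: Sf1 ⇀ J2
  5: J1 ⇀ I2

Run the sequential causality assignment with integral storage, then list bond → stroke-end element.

bond 0 stroke at TF1
bond 1 stroke at J2
bond 2 stroke at I1
bond 3 stroke at J1
bond 4 stroke at Sf1
bond 5 stroke at I2

#3 stroke→J1  (Se1 (Se) sets effort on bond)
#4 stroke→Sf1  (Sf1: flow source, stroke at near end)
#0 stroke→TF1  (J1 effort already set via bond 3)
#2 stroke→I1  (0-jn J1 has e-setter on 3)
#5 stroke→I2  (0-jn J1 has e-setter on 3)
#1 stroke→J2  (only one effort-in slot at J2)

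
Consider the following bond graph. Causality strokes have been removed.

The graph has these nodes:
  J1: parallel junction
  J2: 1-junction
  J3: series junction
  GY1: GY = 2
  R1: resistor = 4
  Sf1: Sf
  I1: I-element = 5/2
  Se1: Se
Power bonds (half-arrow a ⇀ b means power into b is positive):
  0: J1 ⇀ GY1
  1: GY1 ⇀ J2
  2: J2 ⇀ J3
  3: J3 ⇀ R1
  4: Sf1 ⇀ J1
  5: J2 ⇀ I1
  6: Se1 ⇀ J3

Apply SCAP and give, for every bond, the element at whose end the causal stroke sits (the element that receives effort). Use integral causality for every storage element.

#4 stroke at Sf1  (Sf1 (Sf) sets flow on bond)
#6 stroke at J3  (Se1 (Se) sets effort on bond)
#0 stroke at J1  (J1 needs exactly one e-in)
#1 stroke at J2  (through GY1, causality inverts; strokes same side of GY1)
#5 stroke at I1  (prefer integral on I1)
#2 stroke at J2  (1-jn J2 has f-setter on 5)
#3 stroke at J3  (1-jn J3 has f-setter on 2)

#0 stroke→J1
#1 stroke→J2
#2 stroke→J2
#3 stroke→J3
#4 stroke→Sf1
#5 stroke→I1
#6 stroke→J3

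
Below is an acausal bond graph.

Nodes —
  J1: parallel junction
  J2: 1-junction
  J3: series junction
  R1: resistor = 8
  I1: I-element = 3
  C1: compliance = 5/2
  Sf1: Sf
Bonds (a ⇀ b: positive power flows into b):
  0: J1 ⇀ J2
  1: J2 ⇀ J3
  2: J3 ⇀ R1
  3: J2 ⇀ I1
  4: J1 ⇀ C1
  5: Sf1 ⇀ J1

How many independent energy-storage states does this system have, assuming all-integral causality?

2  (C1, I1 all integral)

β5 |Sf1  (Sf1 fixes flow; stroke at Sf1)
β3 |I1  (I1 integral (f out))
β0 |J2  (J2: bond 3 brought flow, rest push out)
β1 |J2  (common-f at J2 fixed by 3)
β2 |J3  (common-f at J3 fixed by 1)
β4 |J1  (only one effort-in slot at J1)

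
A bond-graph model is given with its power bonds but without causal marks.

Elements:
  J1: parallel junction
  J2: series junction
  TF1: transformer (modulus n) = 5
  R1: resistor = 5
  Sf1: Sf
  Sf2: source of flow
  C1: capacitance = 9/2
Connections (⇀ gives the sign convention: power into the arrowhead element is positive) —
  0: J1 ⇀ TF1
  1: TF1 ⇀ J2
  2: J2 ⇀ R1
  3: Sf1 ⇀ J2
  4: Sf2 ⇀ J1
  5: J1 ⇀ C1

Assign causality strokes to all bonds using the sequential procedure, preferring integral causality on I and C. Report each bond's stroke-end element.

bond 3 |Sf1  (Sf1: flow source, stroke at near end)
bond 4 |Sf2  (Sf2: flow source, stroke at near end)
bond 1 |J2  (J2: bond 3 brought flow, rest push out)
bond 2 |J2  (J2 flow already set via bond 3)
bond 0 |TF1  (TF TF1: opposite of bond 1)
bond 5 |J1  (closing 0-jn rule on J1)

#0 stroke at TF1
#1 stroke at J2
#2 stroke at J2
#3 stroke at Sf1
#4 stroke at Sf2
#5 stroke at J1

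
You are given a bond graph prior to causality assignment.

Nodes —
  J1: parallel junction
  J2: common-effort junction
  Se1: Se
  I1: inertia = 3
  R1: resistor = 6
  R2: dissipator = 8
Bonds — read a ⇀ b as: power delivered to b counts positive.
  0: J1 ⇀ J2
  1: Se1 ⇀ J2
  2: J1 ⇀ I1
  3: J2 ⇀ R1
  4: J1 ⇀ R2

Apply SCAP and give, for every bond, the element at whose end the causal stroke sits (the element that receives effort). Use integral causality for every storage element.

#0 |J1
#1 |J2
#2 |I1
#3 |R1
#4 |R2

β1 stroke→J2  (Se1 (Se) sets effort on bond)
β0 stroke→J1  (J2 effort already set via bond 1)
β3 stroke→R1  (J2: bond 1 brought effort, rest push out)
β2 stroke→I1  (0-jn J1 has e-setter on 0)
β4 stroke→R2  (J1 effort already set via bond 0)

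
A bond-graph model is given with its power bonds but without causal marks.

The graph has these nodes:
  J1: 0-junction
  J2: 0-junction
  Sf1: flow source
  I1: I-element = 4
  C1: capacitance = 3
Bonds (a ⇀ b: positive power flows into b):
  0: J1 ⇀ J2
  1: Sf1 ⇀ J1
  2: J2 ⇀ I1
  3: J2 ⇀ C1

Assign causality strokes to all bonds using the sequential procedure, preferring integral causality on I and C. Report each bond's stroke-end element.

β0 |J1
β1 |Sf1
β2 |I1
β3 |J2

#1 stroke→Sf1  (source Sf1 imposes f)
#0 stroke→J1  (closing 0-jn rule on J1)
#2 stroke→I1  (prefer integral on I1)
#3 stroke→J2  (J2: last free bond brings effort in)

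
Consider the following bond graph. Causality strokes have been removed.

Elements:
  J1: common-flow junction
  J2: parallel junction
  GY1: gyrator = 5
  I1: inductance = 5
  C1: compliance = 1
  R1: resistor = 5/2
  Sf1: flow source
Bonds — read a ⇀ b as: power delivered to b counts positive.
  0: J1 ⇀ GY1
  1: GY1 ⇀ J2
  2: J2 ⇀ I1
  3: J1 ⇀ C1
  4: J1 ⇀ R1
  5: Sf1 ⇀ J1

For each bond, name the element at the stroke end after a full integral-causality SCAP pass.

β5 →Sf1  (Sf1: flow source, stroke at near end)
β0 →J1  (1-jn J1 has f-setter on 5)
β3 →J1  (common-f at J1 fixed by 5)
β4 →J1  (J1 flow already set via bond 5)
β1 →J2  (GY1 both-in/both-out from 0)
β2 →I1  (J2: bond 1 brought effort, rest push out)

bond 0 →J1
bond 1 →J2
bond 2 →I1
bond 3 →J1
bond 4 →J1
bond 5 →Sf1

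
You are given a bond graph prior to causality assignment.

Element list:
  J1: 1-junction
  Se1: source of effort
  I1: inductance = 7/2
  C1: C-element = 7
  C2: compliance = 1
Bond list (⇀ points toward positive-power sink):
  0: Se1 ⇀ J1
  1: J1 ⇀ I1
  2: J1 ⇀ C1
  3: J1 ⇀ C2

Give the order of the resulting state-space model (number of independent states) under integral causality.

β0 |J1  (Se1 fixes effort; stroke away)
β1 |I1  (I1 integral (f out))
β2 |J1  (1-jn J1 has f-setter on 1)
β3 |J1  (J1: bond 1 brought flow, rest push out)

3  (C1, C2, I1 all integral)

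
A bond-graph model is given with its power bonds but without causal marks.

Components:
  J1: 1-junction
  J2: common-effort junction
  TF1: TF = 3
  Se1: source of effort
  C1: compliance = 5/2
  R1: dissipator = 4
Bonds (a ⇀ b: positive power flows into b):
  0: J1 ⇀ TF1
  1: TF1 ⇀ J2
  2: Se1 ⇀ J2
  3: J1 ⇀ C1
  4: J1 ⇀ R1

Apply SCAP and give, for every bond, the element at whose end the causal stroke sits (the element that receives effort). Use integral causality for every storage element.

bond 2 →J2  (Se1 fixes effort; stroke away)
bond 1 →TF1  (J2: bond 2 brought effort, rest push out)
bond 0 →J1  (TF TF1: opposite of bond 1)
bond 3 →J1  (C1 integral (e out))
bond 4 →R1  (closing 1-jn rule on J1)

b0 stroke at J1
b1 stroke at TF1
b2 stroke at J2
b3 stroke at J1
b4 stroke at R1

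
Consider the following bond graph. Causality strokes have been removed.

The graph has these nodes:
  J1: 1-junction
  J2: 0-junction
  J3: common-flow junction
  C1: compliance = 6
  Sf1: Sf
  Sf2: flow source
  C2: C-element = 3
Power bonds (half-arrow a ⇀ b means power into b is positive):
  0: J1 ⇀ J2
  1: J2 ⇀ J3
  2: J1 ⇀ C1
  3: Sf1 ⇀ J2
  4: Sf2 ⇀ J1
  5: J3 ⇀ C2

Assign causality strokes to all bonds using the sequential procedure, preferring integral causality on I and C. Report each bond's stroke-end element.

#3 |Sf1  (Sf1: flow source, stroke at near end)
#4 |Sf2  (source Sf2 imposes f)
#0 |J1  (J1 flow already set via bond 4)
#2 |J1  (J1: bond 4 brought flow, rest push out)
#1 |J2  (J2: last free bond brings effort in)
#5 |J3  (common-f at J3 fixed by 1)

bond 0 stroke→J1
bond 1 stroke→J2
bond 2 stroke→J1
bond 3 stroke→Sf1
bond 4 stroke→Sf2
bond 5 stroke→J3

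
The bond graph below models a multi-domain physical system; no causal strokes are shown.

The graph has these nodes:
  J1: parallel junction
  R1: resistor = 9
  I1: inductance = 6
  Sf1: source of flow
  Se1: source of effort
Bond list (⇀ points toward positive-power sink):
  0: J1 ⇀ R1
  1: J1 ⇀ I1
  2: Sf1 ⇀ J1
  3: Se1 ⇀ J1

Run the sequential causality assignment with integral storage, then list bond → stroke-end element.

bond 0 →R1
bond 1 →I1
bond 2 →Sf1
bond 3 →J1

b2 →Sf1  (Sf1: flow source, stroke at near end)
b3 →J1  (Se1 (Se) sets effort on bond)
b0 →R1  (common-e at J1 fixed by 3)
b1 →I1  (common-e at J1 fixed by 3)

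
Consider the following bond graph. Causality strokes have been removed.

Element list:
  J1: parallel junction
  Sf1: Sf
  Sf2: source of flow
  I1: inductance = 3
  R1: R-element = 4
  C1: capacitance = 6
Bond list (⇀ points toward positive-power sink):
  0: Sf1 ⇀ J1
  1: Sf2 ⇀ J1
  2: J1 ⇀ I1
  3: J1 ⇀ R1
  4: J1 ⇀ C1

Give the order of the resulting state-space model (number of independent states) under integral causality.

2  (C1, I1 all integral)

#0 stroke→Sf1  (source Sf1 imposes f)
#1 stroke→Sf2  (Sf2: flow source, stroke at near end)
#2 stroke→I1  (I1 integral (f out))
#4 stroke→J1  (C1 outputs effort q/C1)
#3 stroke→R1  (J1: bond 4 brought effort, rest push out)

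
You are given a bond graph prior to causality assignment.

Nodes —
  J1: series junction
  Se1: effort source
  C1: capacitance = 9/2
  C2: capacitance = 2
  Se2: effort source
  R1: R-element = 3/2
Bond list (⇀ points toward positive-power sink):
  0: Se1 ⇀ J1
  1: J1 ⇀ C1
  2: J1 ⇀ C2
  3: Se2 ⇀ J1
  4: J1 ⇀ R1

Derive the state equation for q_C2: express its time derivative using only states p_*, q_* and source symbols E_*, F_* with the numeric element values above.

dq_C2/dt = 2*E_Se1/3 + 2*E_Se2/3 - 4*q_C1/27 - q_C2/3

bond 0 |J1  (Se1 fixes effort; stroke away)
bond 3 |J1  (Se2: effort source, stroke at far end)
bond 1 |J1  (C1: C, integral causality)
bond 2 |J1  (C2 integral (e out))
bond 4 |R1  (J1: last free bond brings flow in)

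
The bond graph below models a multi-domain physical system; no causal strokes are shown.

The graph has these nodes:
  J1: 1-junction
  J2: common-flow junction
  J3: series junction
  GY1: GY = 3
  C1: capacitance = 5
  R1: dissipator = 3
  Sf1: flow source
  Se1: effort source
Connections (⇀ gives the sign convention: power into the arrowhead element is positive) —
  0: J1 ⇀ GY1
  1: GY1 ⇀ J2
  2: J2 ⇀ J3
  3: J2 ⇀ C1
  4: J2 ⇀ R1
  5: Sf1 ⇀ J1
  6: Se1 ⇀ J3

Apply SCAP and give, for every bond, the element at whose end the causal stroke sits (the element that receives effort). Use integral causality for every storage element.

bond 5 stroke→Sf1  (source Sf1 imposes f)
bond 6 stroke→J3  (Se1: effort source, stroke at far end)
bond 0 stroke→J1  (J1: bond 5 brought flow, rest push out)
bond 2 stroke→J2  (J3 needs exactly one f-in)
bond 1 stroke→J2  (GY GY1: same side as bond 0)
bond 3 stroke→J2  (prefer integral on C1)
bond 4 stroke→R1  (closing 1-jn rule on J2)

bond 0 stroke→J1
bond 1 stroke→J2
bond 2 stroke→J2
bond 3 stroke→J2
bond 4 stroke→R1
bond 5 stroke→Sf1
bond 6 stroke→J3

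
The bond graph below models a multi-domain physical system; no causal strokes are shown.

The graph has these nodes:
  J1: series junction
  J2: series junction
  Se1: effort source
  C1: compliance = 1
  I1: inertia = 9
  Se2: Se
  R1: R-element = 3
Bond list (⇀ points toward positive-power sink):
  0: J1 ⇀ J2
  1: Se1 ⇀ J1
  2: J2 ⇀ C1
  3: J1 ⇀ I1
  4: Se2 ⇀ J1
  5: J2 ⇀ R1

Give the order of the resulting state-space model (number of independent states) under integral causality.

2  (C1, I1 all integral)

β1 →J1  (Se1: effort source, stroke at far end)
β4 →J1  (Se2 fixes effort; stroke away)
β2 →J2  (C1 integral (e out))
β3 →I1  (prefer integral on I1)
β0 →J1  (1-jn J1 has f-setter on 3)
β5 →J2  (J2 flow already set via bond 0)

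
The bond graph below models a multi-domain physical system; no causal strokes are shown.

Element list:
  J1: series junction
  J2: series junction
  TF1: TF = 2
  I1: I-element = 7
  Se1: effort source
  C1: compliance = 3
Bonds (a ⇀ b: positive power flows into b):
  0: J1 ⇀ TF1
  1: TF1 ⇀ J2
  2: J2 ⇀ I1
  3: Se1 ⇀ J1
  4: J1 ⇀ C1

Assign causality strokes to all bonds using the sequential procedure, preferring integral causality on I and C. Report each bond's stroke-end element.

bond 3 stroke at J1  (source Se1 imposes e)
bond 2 stroke at I1  (prefer integral on I1)
bond 1 stroke at J2  (J2: bond 2 brought flow, rest push out)
bond 0 stroke at TF1  (TF1: transformer flips bond 1)
bond 4 stroke at J1  (J1: bond 0 brought flow, rest push out)

β0 →TF1
β1 →J2
β2 →I1
β3 →J1
β4 →J1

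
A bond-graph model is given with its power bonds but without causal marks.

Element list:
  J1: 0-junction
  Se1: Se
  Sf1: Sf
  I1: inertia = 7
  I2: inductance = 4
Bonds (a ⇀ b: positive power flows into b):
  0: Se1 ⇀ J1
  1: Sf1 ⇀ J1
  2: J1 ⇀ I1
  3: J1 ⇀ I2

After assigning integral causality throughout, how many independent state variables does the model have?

b0 stroke at J1  (source Se1 imposes e)
b1 stroke at Sf1  (Sf1 fixes flow; stroke at Sf1)
b2 stroke at I1  (J1: bond 0 brought effort, rest push out)
b3 stroke at I2  (common-e at J1 fixed by 0)

2  (I1, I2 all integral)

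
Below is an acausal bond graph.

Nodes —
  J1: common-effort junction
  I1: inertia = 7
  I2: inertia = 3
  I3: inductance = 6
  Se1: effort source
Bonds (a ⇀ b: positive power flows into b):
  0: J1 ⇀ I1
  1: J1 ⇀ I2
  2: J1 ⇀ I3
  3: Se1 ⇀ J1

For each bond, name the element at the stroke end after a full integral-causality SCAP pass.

#3 |J1  (Se1 fixes effort; stroke away)
#0 |I1  (0-jn J1 has e-setter on 3)
#1 |I2  (J1 effort already set via bond 3)
#2 |I3  (J1: bond 3 brought effort, rest push out)

b0 stroke at I1
b1 stroke at I2
b2 stroke at I3
b3 stroke at J1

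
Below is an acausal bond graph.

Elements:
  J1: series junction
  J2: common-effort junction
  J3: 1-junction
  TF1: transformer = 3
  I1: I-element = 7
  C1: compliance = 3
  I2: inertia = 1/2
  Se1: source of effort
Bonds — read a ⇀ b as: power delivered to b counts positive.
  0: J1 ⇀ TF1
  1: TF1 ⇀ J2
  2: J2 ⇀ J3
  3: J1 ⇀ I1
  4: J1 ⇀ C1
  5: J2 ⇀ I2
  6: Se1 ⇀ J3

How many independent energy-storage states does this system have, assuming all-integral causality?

3  (C1, I1, I2 all integral)

β6 |J3  (Se1: effort source, stroke at far end)
β2 |J2  (J3 needs exactly one f-in)
β1 |TF1  (common-e at J2 fixed by 2)
β5 |I2  (J2: bond 2 brought effort, rest push out)
β0 |J1  (TF TF1: opposite of bond 1)
β3 |I1  (I1 outputs flow p/I1)
β4 |J1  (J1 flow already set via bond 3)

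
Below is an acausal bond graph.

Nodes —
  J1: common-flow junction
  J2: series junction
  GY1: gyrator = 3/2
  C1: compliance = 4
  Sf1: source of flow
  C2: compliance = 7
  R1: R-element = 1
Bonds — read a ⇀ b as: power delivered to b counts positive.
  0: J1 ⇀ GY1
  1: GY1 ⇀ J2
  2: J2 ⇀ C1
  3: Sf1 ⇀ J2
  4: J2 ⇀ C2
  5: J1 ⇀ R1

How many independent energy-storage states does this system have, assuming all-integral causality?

bond 3 stroke→Sf1  (source Sf1 imposes f)
bond 1 stroke→J2  (1-jn J2 has f-setter on 3)
bond 2 stroke→J2  (common-f at J2 fixed by 3)
bond 4 stroke→J2  (common-f at J2 fixed by 3)
bond 0 stroke→J1  (GY1: gyrator matches bond 1)
bond 5 stroke→R1  (J1 needs exactly one f-in)

2  (C1, C2 all integral)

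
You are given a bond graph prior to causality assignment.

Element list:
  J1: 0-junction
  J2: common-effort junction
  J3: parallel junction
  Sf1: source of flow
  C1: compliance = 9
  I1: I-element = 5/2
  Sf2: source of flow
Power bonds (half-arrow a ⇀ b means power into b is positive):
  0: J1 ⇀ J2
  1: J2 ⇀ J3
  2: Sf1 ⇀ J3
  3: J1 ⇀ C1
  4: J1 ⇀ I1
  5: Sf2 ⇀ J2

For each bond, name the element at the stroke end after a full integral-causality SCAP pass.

β2 stroke at Sf1  (source Sf1 imposes f)
β5 stroke at Sf2  (source Sf2 imposes f)
β1 stroke at J3  (closing 0-jn rule on J3)
β0 stroke at J2  (J2: last free bond brings effort in)
β3 stroke at J1  (prefer integral on C1)
β4 stroke at I1  (0-jn J1 has e-setter on 3)

β0 stroke→J2
β1 stroke→J3
β2 stroke→Sf1
β3 stroke→J1
β4 stroke→I1
β5 stroke→Sf2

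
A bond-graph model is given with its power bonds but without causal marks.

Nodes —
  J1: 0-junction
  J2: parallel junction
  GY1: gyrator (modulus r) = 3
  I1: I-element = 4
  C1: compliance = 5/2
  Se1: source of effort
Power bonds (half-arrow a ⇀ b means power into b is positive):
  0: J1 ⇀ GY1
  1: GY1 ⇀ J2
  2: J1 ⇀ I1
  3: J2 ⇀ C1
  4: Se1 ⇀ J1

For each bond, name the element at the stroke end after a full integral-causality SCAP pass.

b4 stroke→J1  (Se1 (Se) sets effort on bond)
b0 stroke→GY1  (0-jn J1 has e-setter on 4)
b2 stroke→I1  (J1 effort already set via bond 4)
b1 stroke→GY1  (GY GY1: same side as bond 0)
b3 stroke→J2  (J2 needs exactly one e-in)

bond 0 stroke at GY1
bond 1 stroke at GY1
bond 2 stroke at I1
bond 3 stroke at J2
bond 4 stroke at J1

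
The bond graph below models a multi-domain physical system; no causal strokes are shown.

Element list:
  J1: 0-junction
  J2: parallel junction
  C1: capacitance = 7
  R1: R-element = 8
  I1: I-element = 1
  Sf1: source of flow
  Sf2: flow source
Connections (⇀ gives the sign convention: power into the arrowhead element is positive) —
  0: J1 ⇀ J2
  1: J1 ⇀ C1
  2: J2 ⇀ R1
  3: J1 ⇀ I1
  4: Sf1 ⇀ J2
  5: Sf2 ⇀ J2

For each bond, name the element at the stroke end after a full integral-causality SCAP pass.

bond 0 →J2
bond 1 →J1
bond 2 →R1
bond 3 →I1
bond 4 →Sf1
bond 5 →Sf2

β4 stroke at Sf1  (source Sf1 imposes f)
β5 stroke at Sf2  (Sf2: flow source, stroke at near end)
β1 stroke at J1  (prefer integral on C1)
β0 stroke at J2  (common-e at J1 fixed by 1)
β3 stroke at I1  (J1: bond 1 brought effort, rest push out)
β2 stroke at R1  (0-jn J2 has e-setter on 0)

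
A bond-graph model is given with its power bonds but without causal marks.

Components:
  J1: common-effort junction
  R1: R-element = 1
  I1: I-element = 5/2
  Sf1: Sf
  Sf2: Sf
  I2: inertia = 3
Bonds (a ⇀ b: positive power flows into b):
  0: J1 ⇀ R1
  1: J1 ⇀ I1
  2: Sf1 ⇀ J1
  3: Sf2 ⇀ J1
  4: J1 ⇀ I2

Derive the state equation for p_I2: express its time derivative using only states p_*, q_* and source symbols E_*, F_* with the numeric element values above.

b2 |Sf1  (Sf1 (Sf) sets flow on bond)
b3 |Sf2  (Sf2 (Sf) sets flow on bond)
b1 |I1  (I1 integral (f out))
b4 |I2  (prefer integral on I2)
b0 |J1  (only one effort-in slot at J1)

dp_I2/dt = F_Sf1 + F_Sf2 - 2*p_I1/5 - p_I2/3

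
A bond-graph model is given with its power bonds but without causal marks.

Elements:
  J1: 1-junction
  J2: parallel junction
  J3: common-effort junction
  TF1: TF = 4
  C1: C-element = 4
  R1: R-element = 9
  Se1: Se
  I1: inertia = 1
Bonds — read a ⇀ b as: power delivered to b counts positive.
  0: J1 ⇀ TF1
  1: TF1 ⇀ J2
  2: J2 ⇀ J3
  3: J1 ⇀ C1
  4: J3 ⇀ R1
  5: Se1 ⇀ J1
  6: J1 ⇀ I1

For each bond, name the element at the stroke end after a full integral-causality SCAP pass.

bond 0 stroke→J1
bond 1 stroke→TF1
bond 2 stroke→J2
bond 3 stroke→J1
bond 4 stroke→J3
bond 5 stroke→J1
bond 6 stroke→I1

b5 stroke→J1  (Se1 (Se) sets effort on bond)
b3 stroke→J1  (C1 outputs effort q/C1)
b6 stroke→I1  (I1 outputs flow p/I1)
b0 stroke→J1  (J1 flow already set via bond 6)
b1 stroke→TF1  (TF1 one-in-one-out from 0)
b2 stroke→J2  (J2: last free bond brings effort in)
b4 stroke→J3  (closing 0-jn rule on J3)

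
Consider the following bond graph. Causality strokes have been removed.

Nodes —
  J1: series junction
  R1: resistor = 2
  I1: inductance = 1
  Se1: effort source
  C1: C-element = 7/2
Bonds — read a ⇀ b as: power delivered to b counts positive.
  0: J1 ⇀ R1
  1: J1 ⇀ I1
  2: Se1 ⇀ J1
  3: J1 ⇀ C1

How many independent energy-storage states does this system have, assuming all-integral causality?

2  (C1, I1 all integral)

b2 stroke at J1  (Se1 (Se) sets effort on bond)
b1 stroke at I1  (prefer integral on I1)
b0 stroke at J1  (J1: bond 1 brought flow, rest push out)
b3 stroke at J1  (J1: bond 1 brought flow, rest push out)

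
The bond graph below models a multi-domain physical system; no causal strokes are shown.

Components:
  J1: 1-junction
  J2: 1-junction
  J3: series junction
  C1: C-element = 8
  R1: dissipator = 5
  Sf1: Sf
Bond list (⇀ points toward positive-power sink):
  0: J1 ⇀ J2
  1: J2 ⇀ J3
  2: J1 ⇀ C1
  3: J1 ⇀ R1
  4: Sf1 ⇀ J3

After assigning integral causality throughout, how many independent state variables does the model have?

1  (C1 all integral)

b4 stroke→Sf1  (Sf1 fixes flow; stroke at Sf1)
b1 stroke→J3  (common-f at J3 fixed by 4)
b0 stroke→J2  (J2 flow already set via bond 1)
b2 stroke→J1  (common-f at J1 fixed by 0)
b3 stroke→J1  (1-jn J1 has f-setter on 0)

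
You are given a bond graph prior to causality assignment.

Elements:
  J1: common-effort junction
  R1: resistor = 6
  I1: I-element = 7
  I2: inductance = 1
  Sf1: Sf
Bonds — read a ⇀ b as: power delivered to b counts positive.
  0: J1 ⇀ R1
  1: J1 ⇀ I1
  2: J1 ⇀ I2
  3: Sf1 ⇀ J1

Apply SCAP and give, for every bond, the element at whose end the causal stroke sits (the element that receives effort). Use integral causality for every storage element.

β3 stroke→Sf1  (Sf1 fixes flow; stroke at Sf1)
β1 stroke→I1  (I1: I, integral causality)
β2 stroke→I2  (I2: I, integral causality)
β0 stroke→J1  (J1 needs exactly one e-in)

β0 stroke at J1
β1 stroke at I1
β2 stroke at I2
β3 stroke at Sf1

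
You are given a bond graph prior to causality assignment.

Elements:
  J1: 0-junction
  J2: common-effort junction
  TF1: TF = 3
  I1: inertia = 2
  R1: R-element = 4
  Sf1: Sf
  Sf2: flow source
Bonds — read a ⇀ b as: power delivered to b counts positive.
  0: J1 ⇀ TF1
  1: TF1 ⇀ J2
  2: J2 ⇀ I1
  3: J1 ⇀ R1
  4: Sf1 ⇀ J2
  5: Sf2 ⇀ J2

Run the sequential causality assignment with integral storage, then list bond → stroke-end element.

β0 →TF1
β1 →J2
β2 →I1
β3 →J1
β4 →Sf1
β5 →Sf2

bond 4 stroke→Sf1  (Sf1: flow source, stroke at near end)
bond 5 stroke→Sf2  (source Sf2 imposes f)
bond 2 stroke→I1  (I1: I, integral causality)
bond 1 stroke→J2  (J2 needs exactly one e-in)
bond 0 stroke→TF1  (through TF1, causality passes straight; one stroke at TF1)
bond 3 stroke→J1  (J1 needs exactly one e-in)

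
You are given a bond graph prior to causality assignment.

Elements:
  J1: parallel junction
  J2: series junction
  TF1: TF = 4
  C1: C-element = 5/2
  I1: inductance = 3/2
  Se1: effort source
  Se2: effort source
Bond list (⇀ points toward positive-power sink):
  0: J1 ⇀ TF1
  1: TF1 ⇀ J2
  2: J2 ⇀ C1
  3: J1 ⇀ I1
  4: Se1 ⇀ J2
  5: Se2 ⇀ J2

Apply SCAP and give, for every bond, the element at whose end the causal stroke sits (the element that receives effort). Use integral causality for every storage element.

β0 →J1
β1 →TF1
β2 →J2
β3 →I1
β4 →J2
β5 →J2

bond 4 →J2  (Se1: effort source, stroke at far end)
bond 5 →J2  (Se2: effort source, stroke at far end)
bond 2 →J2  (C1 integral (e out))
bond 1 →TF1  (only one flow-in slot at J2)
bond 0 →J1  (TF TF1: opposite of bond 1)
bond 3 →I1  (0-jn J1 has e-setter on 0)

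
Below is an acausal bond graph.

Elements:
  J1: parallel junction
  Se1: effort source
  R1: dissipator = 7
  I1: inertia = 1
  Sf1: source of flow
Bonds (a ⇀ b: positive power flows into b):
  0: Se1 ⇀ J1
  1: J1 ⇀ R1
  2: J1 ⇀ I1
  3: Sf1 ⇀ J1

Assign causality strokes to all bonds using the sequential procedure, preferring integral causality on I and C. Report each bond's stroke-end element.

β0 stroke at J1
β1 stroke at R1
β2 stroke at I1
β3 stroke at Sf1

#0 stroke at J1  (Se1: effort source, stroke at far end)
#3 stroke at Sf1  (Sf1: flow source, stroke at near end)
#1 stroke at R1  (J1 effort already set via bond 0)
#2 stroke at I1  (J1 effort already set via bond 0)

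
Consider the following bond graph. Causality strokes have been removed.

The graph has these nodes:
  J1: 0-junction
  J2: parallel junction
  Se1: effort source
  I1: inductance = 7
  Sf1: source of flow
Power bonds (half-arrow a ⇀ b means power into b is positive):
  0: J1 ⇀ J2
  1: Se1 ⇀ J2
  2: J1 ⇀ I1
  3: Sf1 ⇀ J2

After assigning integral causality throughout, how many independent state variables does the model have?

bond 1 →J2  (Se1 (Se) sets effort on bond)
bond 3 →Sf1  (source Sf1 imposes f)
bond 0 →J1  (J2 effort already set via bond 1)
bond 2 →I1  (J1: bond 0 brought effort, rest push out)

1  (I1 all integral)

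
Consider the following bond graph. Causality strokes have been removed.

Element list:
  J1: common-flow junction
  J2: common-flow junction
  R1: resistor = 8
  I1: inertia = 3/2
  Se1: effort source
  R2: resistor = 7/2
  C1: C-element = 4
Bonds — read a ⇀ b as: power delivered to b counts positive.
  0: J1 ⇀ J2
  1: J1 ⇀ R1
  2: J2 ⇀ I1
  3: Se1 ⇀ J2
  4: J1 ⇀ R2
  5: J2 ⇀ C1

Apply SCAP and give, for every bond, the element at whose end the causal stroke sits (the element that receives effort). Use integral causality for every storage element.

bond 3 stroke→J2  (Se1: effort source, stroke at far end)
bond 2 stroke→I1  (I1 outputs flow p/I1)
bond 0 stroke→J2  (J2 flow already set via bond 2)
bond 5 stroke→J2  (J2: bond 2 brought flow, rest push out)
bond 1 stroke→J1  (J1: bond 0 brought flow, rest push out)
bond 4 stroke→J1  (1-jn J1 has f-setter on 0)

β0 stroke→J2
β1 stroke→J1
β2 stroke→I1
β3 stroke→J2
β4 stroke→J1
β5 stroke→J2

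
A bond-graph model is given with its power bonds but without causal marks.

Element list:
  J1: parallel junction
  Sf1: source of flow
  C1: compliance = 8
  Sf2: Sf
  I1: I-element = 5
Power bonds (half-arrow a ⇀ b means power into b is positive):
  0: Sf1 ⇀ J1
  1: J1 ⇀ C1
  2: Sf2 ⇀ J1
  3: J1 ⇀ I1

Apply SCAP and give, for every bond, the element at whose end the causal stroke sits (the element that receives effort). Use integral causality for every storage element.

β0 stroke at Sf1  (Sf1 (Sf) sets flow on bond)
β2 stroke at Sf2  (Sf2 (Sf) sets flow on bond)
β1 stroke at J1  (C1 integral (e out))
β3 stroke at I1  (0-jn J1 has e-setter on 1)

bond 0 stroke at Sf1
bond 1 stroke at J1
bond 2 stroke at Sf2
bond 3 stroke at I1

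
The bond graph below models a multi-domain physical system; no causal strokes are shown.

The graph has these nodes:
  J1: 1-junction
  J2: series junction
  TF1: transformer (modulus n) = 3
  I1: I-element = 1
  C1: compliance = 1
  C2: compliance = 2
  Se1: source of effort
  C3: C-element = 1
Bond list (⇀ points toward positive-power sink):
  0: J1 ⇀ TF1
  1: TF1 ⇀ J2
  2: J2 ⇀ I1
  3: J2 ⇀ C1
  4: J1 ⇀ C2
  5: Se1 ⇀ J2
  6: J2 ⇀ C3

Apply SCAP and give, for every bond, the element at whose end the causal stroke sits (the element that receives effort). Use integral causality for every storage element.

#5 →J2  (source Se1 imposes e)
#2 →I1  (prefer integral on I1)
#1 →J2  (J2: bond 2 brought flow, rest push out)
#3 →J2  (common-f at J2 fixed by 2)
#6 →J2  (common-f at J2 fixed by 2)
#0 →TF1  (TF TF1: opposite of bond 1)
#4 →J1  (J1: bond 0 brought flow, rest push out)

#0 stroke→TF1
#1 stroke→J2
#2 stroke→I1
#3 stroke→J2
#4 stroke→J1
#5 stroke→J2
#6 stroke→J2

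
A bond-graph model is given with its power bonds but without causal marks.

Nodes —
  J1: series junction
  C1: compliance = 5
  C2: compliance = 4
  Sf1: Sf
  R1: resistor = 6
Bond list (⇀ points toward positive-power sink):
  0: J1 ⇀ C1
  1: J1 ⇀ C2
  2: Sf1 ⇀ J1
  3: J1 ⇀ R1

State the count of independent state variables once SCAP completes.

2  (C1, C2 all integral)

b2 stroke at Sf1  (source Sf1 imposes f)
b0 stroke at J1  (J1: bond 2 brought flow, rest push out)
b1 stroke at J1  (J1 flow already set via bond 2)
b3 stroke at J1  (common-f at J1 fixed by 2)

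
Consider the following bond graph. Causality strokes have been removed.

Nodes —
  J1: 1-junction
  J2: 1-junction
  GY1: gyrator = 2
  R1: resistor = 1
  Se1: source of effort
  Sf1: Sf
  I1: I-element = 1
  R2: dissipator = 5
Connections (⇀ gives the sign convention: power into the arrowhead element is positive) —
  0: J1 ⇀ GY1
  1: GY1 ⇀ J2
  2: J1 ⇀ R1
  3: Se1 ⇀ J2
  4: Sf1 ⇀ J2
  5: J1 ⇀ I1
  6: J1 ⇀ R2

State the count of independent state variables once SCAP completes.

b3 stroke at J2  (Se1 fixes effort; stroke away)
b4 stroke at Sf1  (Sf1: flow source, stroke at near end)
b1 stroke at J2  (common-f at J2 fixed by 4)
b0 stroke at J1  (through GY1, causality inverts; strokes same side of GY1)
b5 stroke at I1  (I1: I, integral causality)
b2 stroke at J1  (J1: bond 5 brought flow, rest push out)
b6 stroke at J1  (J1 flow already set via bond 5)

1  (I1 all integral)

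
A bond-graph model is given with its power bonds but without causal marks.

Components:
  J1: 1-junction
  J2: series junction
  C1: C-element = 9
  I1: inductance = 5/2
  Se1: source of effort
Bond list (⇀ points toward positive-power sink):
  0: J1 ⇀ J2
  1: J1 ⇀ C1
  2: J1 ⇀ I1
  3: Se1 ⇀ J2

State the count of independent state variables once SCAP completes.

bond 3 →J2  (Se1 fixes effort; stroke away)
bond 0 →J1  (J2: last free bond brings flow in)
bond 1 →J1  (C1: C, integral causality)
bond 2 →I1  (J1: last free bond brings flow in)

2  (C1, I1 all integral)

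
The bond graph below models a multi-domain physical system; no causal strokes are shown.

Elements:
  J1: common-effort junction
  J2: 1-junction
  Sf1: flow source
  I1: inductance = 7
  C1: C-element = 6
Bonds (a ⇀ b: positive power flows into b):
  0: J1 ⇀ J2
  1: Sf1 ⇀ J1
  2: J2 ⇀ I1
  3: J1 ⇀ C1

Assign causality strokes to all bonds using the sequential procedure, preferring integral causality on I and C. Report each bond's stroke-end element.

β1 →Sf1  (Sf1: flow source, stroke at near end)
β2 →I1  (I1 integral (f out))
β0 →J2  (J2 flow already set via bond 2)
β3 →J1  (only one effort-in slot at J1)

bond 0 stroke→J2
bond 1 stroke→Sf1
bond 2 stroke→I1
bond 3 stroke→J1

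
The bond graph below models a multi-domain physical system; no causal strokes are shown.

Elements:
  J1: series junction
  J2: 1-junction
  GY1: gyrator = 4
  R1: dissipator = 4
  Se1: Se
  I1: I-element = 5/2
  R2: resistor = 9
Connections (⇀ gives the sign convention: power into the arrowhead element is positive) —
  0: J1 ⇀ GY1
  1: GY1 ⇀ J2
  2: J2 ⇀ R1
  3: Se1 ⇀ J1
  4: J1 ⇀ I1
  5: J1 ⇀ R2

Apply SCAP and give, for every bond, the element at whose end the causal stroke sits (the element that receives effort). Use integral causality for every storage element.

b3 |J1  (Se1 fixes effort; stroke away)
b4 |I1  (I1: I, integral causality)
b0 |J1  (1-jn J1 has f-setter on 4)
b5 |J1  (J1 flow already set via bond 4)
b1 |J2  (GY1: gyrator matches bond 0)
b2 |R1  (J2: last free bond brings flow in)

b0 |J1
b1 |J2
b2 |R1
b3 |J1
b4 |I1
b5 |J1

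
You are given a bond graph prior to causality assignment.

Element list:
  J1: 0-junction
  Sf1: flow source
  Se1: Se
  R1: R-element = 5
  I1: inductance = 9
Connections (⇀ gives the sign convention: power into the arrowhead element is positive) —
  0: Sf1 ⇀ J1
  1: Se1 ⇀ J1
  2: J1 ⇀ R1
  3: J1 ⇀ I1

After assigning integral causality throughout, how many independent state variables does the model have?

β0 →Sf1  (Sf1: flow source, stroke at near end)
β1 →J1  (source Se1 imposes e)
β2 →R1  (J1 effort already set via bond 1)
β3 →I1  (J1: bond 1 brought effort, rest push out)

1  (I1 all integral)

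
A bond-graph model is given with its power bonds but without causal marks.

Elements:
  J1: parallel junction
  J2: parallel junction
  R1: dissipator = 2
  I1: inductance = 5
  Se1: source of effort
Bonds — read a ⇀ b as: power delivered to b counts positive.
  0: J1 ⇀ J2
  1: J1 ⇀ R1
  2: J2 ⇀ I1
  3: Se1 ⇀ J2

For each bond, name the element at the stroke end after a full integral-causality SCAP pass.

β3 stroke at J2  (Se1 (Se) sets effort on bond)
β0 stroke at J1  (common-e at J2 fixed by 3)
β2 stroke at I1  (0-jn J2 has e-setter on 3)
β1 stroke at R1  (J1 effort already set via bond 0)

β0 →J1
β1 →R1
β2 →I1
β3 →J2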